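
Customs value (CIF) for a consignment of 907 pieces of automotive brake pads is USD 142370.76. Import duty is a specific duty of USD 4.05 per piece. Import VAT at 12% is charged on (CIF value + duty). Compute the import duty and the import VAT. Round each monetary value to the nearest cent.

Import duty = 907 × 4.05 = 3673.35
VAT base = CIF + duty = 142370.76 + 3673.35 = 146044.11
Import VAT = 146044.11 × 12% = 17525.29

Import duty: USD 3673.35; import VAT: USD 17525.29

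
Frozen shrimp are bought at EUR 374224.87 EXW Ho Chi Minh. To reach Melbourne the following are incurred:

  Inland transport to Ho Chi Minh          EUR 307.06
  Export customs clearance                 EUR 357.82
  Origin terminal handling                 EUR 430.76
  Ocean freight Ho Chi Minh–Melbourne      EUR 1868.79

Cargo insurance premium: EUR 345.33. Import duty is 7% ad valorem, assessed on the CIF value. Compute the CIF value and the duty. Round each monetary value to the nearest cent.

CIF value: EUR 377534.63; import duty: EUR 26427.42

CIF = EXW price + pre-shipment costs + freight + insurance
CIF = 374224.87 + 307.06 + 357.82 + 430.76 + 1868.79 + 345.33 = 377534.63
Import duty = 377534.63 × 7% = 26427.42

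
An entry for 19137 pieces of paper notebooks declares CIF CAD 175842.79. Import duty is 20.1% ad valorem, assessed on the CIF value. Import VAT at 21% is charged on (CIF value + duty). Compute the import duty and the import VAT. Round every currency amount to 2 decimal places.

Import duty = 175842.79 × 20.1% = 35344.40
VAT base = CIF + duty = 175842.79 + 35344.40 = 211187.19
Import VAT = 211187.19 × 21% = 44349.31

Import duty: CAD 35344.40; import VAT: CAD 44349.31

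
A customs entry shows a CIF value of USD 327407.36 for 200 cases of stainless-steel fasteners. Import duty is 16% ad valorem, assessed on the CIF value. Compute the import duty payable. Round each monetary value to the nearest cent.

Import duty: USD 52385.18

Import duty = 327407.36 × 16% = 52385.18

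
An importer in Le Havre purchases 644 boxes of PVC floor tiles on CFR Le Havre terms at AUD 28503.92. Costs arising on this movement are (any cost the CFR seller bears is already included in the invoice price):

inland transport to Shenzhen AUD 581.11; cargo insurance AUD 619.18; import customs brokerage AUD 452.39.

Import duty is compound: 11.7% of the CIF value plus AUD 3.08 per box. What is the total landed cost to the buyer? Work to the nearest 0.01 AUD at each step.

CFR: the seller pays costs through ocean freight to the destination port, but not insurance.
Already in the invoice (seller's account under CFR): inland to port — exclude.
CIF value = CFR price + insurance = 28503.92 + 619.18 = 29123.10
Ad valorem component: 29123.10 × 11.7% = 3407.40
Specific component: 644 × 3.08 = 1983.52
Import duty = 3407.40 + 1983.52 = 5390.92
Buyer bears: insurance 619.18 + brokerage 452.39 + duty 5390.92 = 6462.49
Landed cost = invoice 28503.92 + 6462.49 = 34966.41

Total landed cost: AUD 34966.41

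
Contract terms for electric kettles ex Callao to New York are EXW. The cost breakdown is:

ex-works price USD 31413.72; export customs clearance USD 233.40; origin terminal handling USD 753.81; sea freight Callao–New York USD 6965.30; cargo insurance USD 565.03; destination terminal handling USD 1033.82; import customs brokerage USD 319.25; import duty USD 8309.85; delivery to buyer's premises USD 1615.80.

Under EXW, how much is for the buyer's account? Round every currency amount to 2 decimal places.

Buyer's account: USD 19796.26

EXW: the seller makes goods available at their premises; the buyer bears all onward costs.
Seller's account: goods 31413.72 = 31413.72
Buyer's account: export clearance 233.40 + origin terminal 753.81 + freight 6965.30 + insurance 565.03 + destination terminal 1033.82 + brokerage 319.25 + duty 8309.85 + delivery 1615.80 = 19796.26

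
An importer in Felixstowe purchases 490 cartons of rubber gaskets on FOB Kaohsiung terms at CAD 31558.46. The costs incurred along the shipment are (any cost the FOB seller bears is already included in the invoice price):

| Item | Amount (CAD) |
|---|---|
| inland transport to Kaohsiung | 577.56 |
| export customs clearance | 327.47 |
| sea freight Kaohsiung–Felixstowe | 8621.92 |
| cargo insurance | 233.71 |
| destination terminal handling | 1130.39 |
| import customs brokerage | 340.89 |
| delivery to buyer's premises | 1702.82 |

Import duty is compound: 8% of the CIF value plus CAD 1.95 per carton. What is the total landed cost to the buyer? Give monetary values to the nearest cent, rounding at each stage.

Total landed cost: CAD 47776.82

FOB: the seller bears costs until goods are on board at the origin port; the buyer bears freight, insurance and all costs thereafter.
Already in the invoice (seller's account under FOB): inland to port, export clearance — exclude.
CIF value = FOB price + freight + insurance = 31558.46 + 8621.92 + 233.71 = 40414.09
Ad valorem component: 40414.09 × 8% = 3233.13
Specific component: 490 × 1.95 = 955.50
Import duty = 3233.13 + 955.50 = 4188.63
Buyer bears: freight 8621.92 + insurance 233.71 + destination terminal 1130.39 + brokerage 340.89 + delivery 1702.82 + duty 4188.63 = 16218.36
Landed cost = invoice 31558.46 + 16218.36 = 47776.82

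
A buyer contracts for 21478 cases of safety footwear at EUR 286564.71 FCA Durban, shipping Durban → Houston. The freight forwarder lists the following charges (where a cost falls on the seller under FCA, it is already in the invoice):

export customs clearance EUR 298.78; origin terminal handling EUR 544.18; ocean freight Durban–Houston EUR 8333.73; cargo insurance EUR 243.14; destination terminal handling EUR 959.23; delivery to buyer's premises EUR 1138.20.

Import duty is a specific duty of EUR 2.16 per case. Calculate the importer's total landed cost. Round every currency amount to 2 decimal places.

Total landed cost: EUR 344175.67

FCA: the seller delivers export-cleared goods to the carrier; the buyer bears costs from that point.
Already in the invoice (seller's account under FCA): export clearance — exclude.
CIF value = FCA price + origin terminal + freight + insurance = 286564.71 + 544.18 + 8333.73 + 243.14 = 295685.76
Import duty = 21478 × 2.16 = 46392.48
Buyer bears: origin terminal 544.18 + freight 8333.73 + insurance 243.14 + destination terminal 959.23 + delivery 1138.20 + duty 46392.48 = 57610.96
Landed cost = invoice 286564.71 + 57610.96 = 344175.67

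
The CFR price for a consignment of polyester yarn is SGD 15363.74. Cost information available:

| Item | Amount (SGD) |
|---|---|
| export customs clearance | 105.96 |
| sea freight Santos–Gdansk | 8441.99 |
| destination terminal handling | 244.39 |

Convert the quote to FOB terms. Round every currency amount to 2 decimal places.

FOB price: SGD 6921.75

Not relevant to the conversion: export clearance — on the seller under both CFR and FOB; already in the CFR price and stays in the FOB price. destination terminal — on the buyer under both terms; not part of either seller's price.
From CFR to FOB, the seller no longer bears: freight.
FOB price = 15363.74 − 8441.99 = 6921.75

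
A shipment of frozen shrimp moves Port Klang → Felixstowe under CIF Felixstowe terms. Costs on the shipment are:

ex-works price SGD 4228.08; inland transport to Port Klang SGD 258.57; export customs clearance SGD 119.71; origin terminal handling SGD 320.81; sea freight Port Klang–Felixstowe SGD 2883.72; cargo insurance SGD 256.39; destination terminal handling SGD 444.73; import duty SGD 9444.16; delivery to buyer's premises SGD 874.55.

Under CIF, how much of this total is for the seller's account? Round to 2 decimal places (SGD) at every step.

CIF: the seller pays costs through ocean freight and marine insurance to the destination port.
Seller's account: goods 4228.08 + inland to port 258.57 + export clearance 119.71 + origin terminal 320.81 + freight 2883.72 + insurance 256.39 = 8067.28
Buyer's account: destination terminal 444.73 + duty 9444.16 + delivery 874.55 = 10763.44

Seller's account: SGD 8067.28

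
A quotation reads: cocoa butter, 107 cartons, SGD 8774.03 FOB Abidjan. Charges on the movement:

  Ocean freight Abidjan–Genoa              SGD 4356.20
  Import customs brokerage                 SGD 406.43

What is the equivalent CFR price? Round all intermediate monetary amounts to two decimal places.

Not relevant to the conversion: brokerage — on the buyer under both terms; not part of either seller's price.
From FOB to CFR, the seller additionally bears: freight.
CFR price = 8774.03 + 4356.20 = 13130.23

CFR price: SGD 13130.23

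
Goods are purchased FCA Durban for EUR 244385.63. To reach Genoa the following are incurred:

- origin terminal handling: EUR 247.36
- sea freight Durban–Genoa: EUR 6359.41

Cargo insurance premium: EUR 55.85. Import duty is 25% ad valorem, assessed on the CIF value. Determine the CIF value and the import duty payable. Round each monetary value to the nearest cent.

CIF = FCA price + pre-shipment costs + freight + insurance
CIF = 244385.63 + 247.36 + 6359.41 + 55.85 = 251048.25
Import duty = 251048.25 × 25% = 62762.06

CIF value: EUR 251048.25; import duty: EUR 62762.06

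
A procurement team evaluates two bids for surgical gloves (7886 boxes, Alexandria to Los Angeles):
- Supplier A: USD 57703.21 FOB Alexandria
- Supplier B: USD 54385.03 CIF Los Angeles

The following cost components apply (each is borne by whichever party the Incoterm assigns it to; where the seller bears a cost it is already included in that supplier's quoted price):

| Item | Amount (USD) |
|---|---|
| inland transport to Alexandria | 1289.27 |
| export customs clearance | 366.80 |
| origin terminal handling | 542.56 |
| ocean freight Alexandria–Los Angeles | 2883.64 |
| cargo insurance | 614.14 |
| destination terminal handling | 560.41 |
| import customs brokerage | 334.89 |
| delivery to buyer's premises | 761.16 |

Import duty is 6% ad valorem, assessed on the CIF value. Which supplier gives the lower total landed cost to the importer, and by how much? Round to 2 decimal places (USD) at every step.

Supplier B is cheaper by USD 7224.92

Supplier A (FOB):
CIF value = FOB price + freight + insurance = 57703.21 + 2883.64 + 614.14 = 61200.99
Import duty = 61200.99 × 6% = 3672.06
Buyer bears (A): 2883.64 + 614.14 + 560.41 + 334.89 + 761.16 = 5154.24
Landed cost (A) = invoice 57703.21 + 5154.24 + duty 3672.06 = 66529.51
Supplier B (CIF):
The CIF price already equals the CIF value: 54385.03
Import duty = 54385.03 × 6% = 3263.10
Buyer bears (B): 560.41 + 334.89 + 761.16 = 1656.46
Landed cost (B) = invoice 54385.03 + 1656.46 + duty 3263.10 = 59304.59
Difference = |66529.51 − 59304.59| = 7224.92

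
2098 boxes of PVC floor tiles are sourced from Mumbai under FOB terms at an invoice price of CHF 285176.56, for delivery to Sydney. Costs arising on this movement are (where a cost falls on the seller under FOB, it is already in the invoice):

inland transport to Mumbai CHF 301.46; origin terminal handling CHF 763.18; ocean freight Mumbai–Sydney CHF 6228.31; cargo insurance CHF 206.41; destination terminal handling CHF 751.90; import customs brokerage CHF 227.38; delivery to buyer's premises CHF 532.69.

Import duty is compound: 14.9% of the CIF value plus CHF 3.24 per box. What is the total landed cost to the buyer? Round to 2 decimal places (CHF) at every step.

Total landed cost: CHF 343370.85

FOB: the seller bears costs until goods are on board at the origin port; the buyer bears freight, insurance and all costs thereafter.
Already in the invoice (seller's account under FOB): inland to port, origin terminal — exclude.
CIF value = FOB price + freight + insurance = 285176.56 + 6228.31 + 206.41 = 291611.28
Ad valorem component: 291611.28 × 14.9% = 43450.08
Specific component: 2098 × 3.24 = 6797.52
Import duty = 43450.08 + 6797.52 = 50247.60
Buyer bears: freight 6228.31 + insurance 206.41 + destination terminal 751.90 + brokerage 227.38 + delivery 532.69 + duty 50247.60 = 58194.29
Landed cost = invoice 285176.56 + 58194.29 = 343370.85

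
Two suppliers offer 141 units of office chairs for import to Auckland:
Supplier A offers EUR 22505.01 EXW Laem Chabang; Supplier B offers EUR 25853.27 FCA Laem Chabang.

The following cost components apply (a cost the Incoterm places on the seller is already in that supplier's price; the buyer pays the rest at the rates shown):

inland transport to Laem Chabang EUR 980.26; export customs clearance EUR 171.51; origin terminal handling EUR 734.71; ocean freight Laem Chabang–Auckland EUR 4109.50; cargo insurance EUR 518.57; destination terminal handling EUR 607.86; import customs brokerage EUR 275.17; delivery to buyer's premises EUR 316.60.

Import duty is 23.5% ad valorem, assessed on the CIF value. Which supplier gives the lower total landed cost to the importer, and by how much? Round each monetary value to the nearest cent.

Supplier A is cheaper by EUR 2712.66

Supplier A (EXW):
CIF value = EXW price + inland to port + export clearance + origin terminal + freight + insurance = 22505.01 + 980.26 + 171.51 + 734.71 + 4109.50 + 518.57 = 29019.56
Import duty = 29019.56 × 23.5% = 6819.60
Buyer bears (A): 980.26 + 171.51 + 734.71 + 4109.50 + 518.57 + 607.86 + 275.17 + 316.60 = 7714.18
Landed cost (A) = invoice 22505.01 + 7714.18 + duty 6819.60 = 37038.79
Supplier B (FCA):
CIF value = FCA price + origin terminal + freight + insurance = 25853.27 + 734.71 + 4109.50 + 518.57 = 31216.05
Import duty = 31216.05 × 23.5% = 7335.77
Buyer bears (B): 734.71 + 4109.50 + 518.57 + 607.86 + 275.17 + 316.60 = 6562.41
Landed cost (B) = invoice 25853.27 + 6562.41 + duty 7335.77 = 39751.45
Difference = |37038.79 − 39751.45| = 2712.66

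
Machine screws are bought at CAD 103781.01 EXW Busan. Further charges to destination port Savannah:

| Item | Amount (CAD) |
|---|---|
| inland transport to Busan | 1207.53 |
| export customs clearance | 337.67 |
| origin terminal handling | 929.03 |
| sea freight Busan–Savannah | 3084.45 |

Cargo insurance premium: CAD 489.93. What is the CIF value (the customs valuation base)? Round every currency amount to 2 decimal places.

CIF = EXW price + pre-shipment costs + freight + insurance
CIF = 103781.01 + 1207.53 + 337.67 + 929.03 + 3084.45 + 489.93 = 109829.62

CIF value: CAD 109829.62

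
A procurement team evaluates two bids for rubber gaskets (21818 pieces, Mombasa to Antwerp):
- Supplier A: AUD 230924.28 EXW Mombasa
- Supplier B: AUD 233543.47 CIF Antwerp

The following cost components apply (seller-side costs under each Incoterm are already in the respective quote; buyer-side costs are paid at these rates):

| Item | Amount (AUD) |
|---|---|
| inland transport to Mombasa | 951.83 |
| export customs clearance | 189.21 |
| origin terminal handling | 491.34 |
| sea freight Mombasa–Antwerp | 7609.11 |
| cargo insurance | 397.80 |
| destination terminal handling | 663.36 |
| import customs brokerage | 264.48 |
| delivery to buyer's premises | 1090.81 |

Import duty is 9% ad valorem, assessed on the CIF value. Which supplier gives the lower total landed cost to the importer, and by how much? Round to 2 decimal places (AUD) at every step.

Supplier B is cheaper by AUD 7651.91

Supplier A (EXW):
CIF value = EXW price + inland to port + export clearance + origin terminal + freight + insurance = 230924.28 + 951.83 + 189.21 + 491.34 + 7609.11 + 397.80 = 240563.57
Import duty = 240563.57 × 9% = 21650.72
Buyer bears (A): 951.83 + 189.21 + 491.34 + 7609.11 + 397.80 + 663.36 + 264.48 + 1090.81 = 11657.94
Landed cost (A) = invoice 230924.28 + 11657.94 + duty 21650.72 = 264232.94
Supplier B (CIF):
The CIF price already equals the CIF value: 233543.47
Import duty = 233543.47 × 9% = 21018.91
Buyer bears (B): 663.36 + 264.48 + 1090.81 = 2018.65
Landed cost (B) = invoice 233543.47 + 2018.65 + duty 21018.91 = 256581.03
Difference = |264232.94 − 256581.03| = 7651.91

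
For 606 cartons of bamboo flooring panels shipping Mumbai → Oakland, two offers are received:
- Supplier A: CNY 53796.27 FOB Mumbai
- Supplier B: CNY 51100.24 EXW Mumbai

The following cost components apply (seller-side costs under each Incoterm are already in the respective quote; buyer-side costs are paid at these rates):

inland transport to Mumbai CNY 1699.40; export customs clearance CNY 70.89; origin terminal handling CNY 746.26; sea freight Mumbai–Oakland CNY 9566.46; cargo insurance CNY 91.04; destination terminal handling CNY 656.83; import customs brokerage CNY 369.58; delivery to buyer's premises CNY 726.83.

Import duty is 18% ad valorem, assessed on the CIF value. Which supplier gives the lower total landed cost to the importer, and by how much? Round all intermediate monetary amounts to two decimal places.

Supplier A (FOB):
CIF value = FOB price + freight + insurance = 53796.27 + 9566.46 + 91.04 = 63453.77
Import duty = 63453.77 × 18% = 11421.68
Buyer bears (A): 9566.46 + 91.04 + 656.83 + 369.58 + 726.83 = 11410.74
Landed cost (A) = invoice 53796.27 + 11410.74 + duty 11421.68 = 76628.69
Supplier B (EXW):
CIF value = EXW price + inland to port + export clearance + origin terminal + freight + insurance = 51100.24 + 1699.40 + 70.89 + 746.26 + 9566.46 + 91.04 = 63274.29
Import duty = 63274.29 × 18% = 11389.37
Buyer bears (B): 1699.40 + 70.89 + 746.26 + 9566.46 + 91.04 + 656.83 + 369.58 + 726.83 = 13927.29
Landed cost (B) = invoice 51100.24 + 13927.29 + duty 11389.37 = 76416.90
Difference = |76628.69 − 76416.90| = 211.79

Supplier B is cheaper by CNY 211.79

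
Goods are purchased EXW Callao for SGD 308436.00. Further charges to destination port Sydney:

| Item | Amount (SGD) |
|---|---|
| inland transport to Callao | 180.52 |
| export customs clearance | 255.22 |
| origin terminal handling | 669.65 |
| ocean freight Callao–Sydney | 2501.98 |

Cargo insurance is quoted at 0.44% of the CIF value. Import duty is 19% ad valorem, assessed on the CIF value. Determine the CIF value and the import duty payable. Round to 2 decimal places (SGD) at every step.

CIF value: SGD 313422.43; import duty: SGD 59550.26

Let C be the CIF value. C = EXW price + pre-shipment costs + freight + 0.44% × C
C − 0.44% × C = 308436.00 + 180.52 + 255.22 + 669.65 + 2501.98
0.9956 × C = 312043.37
C = 312043.37 / 0.9956 = 313422.43
Insurance premium = 0.44% × 313422.43 = 1379.06
Import duty = 313422.43 × 19% = 59550.26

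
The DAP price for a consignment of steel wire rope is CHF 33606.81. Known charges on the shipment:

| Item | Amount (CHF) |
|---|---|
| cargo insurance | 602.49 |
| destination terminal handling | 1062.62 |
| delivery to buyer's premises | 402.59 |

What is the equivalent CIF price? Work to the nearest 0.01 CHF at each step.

CIF price: CHF 32141.60

Not relevant to the conversion: insurance — on the seller under both DAP and CIF; already in the DAP price and stays in the CIF price.
From DAP to CIF, the seller no longer bears: destination terminal, delivery.
CIF price = 33606.81 − 1062.62 − 402.59 = 32141.60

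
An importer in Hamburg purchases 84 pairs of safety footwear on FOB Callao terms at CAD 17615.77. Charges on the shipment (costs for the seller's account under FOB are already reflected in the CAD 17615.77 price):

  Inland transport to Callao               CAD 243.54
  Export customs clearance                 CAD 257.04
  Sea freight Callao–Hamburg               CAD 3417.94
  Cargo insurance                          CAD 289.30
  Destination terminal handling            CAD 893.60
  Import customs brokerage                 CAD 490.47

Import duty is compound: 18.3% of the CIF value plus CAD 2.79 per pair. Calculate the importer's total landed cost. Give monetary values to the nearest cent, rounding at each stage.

FOB: the seller bears costs until goods are on board at the origin port; the buyer bears freight, insurance and all costs thereafter.
Already in the invoice (seller's account under FOB): inland to port, export clearance — exclude.
CIF value = FOB price + freight + insurance = 17615.77 + 3417.94 + 289.30 = 21323.01
Ad valorem component: 21323.01 × 18.3% = 3902.11
Specific component: 84 × 2.79 = 234.36
Import duty = 3902.11 + 234.36 = 4136.47
Buyer bears: freight 3417.94 + insurance 289.30 + destination terminal 893.60 + brokerage 490.47 + duty 4136.47 = 9227.78
Landed cost = invoice 17615.77 + 9227.78 = 26843.55

Total landed cost: CAD 26843.55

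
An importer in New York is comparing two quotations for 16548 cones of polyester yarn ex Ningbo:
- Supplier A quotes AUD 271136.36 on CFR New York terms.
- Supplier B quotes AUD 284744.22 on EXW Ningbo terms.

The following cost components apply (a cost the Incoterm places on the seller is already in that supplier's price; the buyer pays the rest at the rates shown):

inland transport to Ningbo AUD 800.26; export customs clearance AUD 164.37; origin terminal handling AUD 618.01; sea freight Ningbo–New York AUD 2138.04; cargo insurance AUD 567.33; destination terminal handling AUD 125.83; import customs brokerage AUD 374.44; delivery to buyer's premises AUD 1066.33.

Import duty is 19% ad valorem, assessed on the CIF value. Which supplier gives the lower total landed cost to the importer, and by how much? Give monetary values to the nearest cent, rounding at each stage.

Supplier A (CFR):
CIF value = CFR price + insurance = 271136.36 + 567.33 = 271703.69
Import duty = 271703.69 × 19% = 51623.70
Buyer bears (A): 567.33 + 125.83 + 374.44 + 1066.33 = 2133.93
Landed cost (A) = invoice 271136.36 + 2133.93 + duty 51623.70 = 324893.99
Supplier B (EXW):
CIF value = EXW price + inland to port + export clearance + origin terminal + freight + insurance = 284744.22 + 800.26 + 164.37 + 618.01 + 2138.04 + 567.33 = 289032.23
Import duty = 289032.23 × 19% = 54916.12
Buyer bears (B): 800.26 + 164.37 + 618.01 + 2138.04 + 567.33 + 125.83 + 374.44 + 1066.33 = 5854.61
Landed cost (B) = invoice 284744.22 + 5854.61 + duty 54916.12 = 345514.95
Difference = |324893.99 − 345514.95| = 20620.96

Supplier A is cheaper by AUD 20620.96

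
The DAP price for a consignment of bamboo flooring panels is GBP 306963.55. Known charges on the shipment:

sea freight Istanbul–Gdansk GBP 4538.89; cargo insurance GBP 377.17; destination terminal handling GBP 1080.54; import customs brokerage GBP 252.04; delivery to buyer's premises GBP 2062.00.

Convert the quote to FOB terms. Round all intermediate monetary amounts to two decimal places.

FOB price: GBP 298904.95

Not relevant to the conversion: brokerage — on the buyer under both terms; not part of either seller's price.
From DAP to FOB, the seller no longer bears: freight, insurance, destination terminal, delivery.
FOB price = 306963.55 − 4538.89 − 377.17 − 1080.54 − 2062.00 = 298904.95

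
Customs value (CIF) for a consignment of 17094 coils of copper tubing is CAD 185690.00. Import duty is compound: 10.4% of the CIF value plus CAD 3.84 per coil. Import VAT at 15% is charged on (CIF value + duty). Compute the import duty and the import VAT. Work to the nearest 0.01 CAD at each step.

Ad valorem component: 185690.00 × 10.4% = 19311.76
Specific component: 17094 × 3.84 = 65640.96
Import duty = 19311.76 + 65640.96 = 84952.72
VAT base = CIF + duty = 185690.00 + 84952.72 = 270642.72
Import VAT = 270642.72 × 15% = 40596.41

Import duty: CAD 84952.72; import VAT: CAD 40596.41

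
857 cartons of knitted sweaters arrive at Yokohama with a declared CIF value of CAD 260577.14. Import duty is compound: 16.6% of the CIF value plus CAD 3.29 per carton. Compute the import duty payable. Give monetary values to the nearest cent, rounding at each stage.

Ad valorem component: 260577.14 × 16.6% = 43255.81
Specific component: 857 × 3.29 = 2819.53
Import duty = 43255.81 + 2819.53 = 46075.34

Import duty: CAD 46075.34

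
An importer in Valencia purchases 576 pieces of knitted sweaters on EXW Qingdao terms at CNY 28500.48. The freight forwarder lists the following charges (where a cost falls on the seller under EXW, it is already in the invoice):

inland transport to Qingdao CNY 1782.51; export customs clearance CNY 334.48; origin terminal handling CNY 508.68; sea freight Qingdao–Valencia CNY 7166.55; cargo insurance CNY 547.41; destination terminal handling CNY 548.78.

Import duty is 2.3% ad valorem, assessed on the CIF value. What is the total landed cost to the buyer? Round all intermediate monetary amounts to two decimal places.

EXW: the seller makes goods available at their premises; the buyer bears all onward costs.
CIF value = EXW price + inland to port + export clearance + origin terminal + freight + insurance = 28500.48 + 1782.51 + 334.48 + 508.68 + 7166.55 + 547.41 = 38840.11
Import duty = 38840.11 × 2.3% = 893.32
Buyer bears: inland to port 1782.51 + export clearance 334.48 + origin terminal 508.68 + freight 7166.55 + insurance 547.41 + destination terminal 548.78 + duty 893.32 = 11781.73
Landed cost = invoice 28500.48 + 11781.73 = 40282.21

Total landed cost: CNY 40282.21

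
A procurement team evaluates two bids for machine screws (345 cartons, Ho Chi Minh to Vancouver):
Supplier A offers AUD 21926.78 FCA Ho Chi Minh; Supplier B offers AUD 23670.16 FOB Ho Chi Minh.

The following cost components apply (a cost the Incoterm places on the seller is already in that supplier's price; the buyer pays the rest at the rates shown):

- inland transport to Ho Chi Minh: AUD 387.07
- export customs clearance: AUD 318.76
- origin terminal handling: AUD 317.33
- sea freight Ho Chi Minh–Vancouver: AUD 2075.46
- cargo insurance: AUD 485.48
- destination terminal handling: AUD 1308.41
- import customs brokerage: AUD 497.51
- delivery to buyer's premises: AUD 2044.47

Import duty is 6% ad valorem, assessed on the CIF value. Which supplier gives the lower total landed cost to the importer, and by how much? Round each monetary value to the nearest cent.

Supplier A is cheaper by AUD 1511.62

Supplier A (FCA):
CIF value = FCA price + origin terminal + freight + insurance = 21926.78 + 317.33 + 2075.46 + 485.48 = 24805.05
Import duty = 24805.05 × 6% = 1488.30
Buyer bears (A): 317.33 + 2075.46 + 485.48 + 1308.41 + 497.51 + 2044.47 = 6728.66
Landed cost (A) = invoice 21926.78 + 6728.66 + duty 1488.30 = 30143.74
Supplier B (FOB):
CIF value = FOB price + freight + insurance = 23670.16 + 2075.46 + 485.48 = 26231.10
Import duty = 26231.10 × 6% = 1573.87
Buyer bears (B): 2075.46 + 485.48 + 1308.41 + 497.51 + 2044.47 = 6411.33
Landed cost (B) = invoice 23670.16 + 6411.33 + duty 1573.87 = 31655.36
Difference = |30143.74 − 31655.36| = 1511.62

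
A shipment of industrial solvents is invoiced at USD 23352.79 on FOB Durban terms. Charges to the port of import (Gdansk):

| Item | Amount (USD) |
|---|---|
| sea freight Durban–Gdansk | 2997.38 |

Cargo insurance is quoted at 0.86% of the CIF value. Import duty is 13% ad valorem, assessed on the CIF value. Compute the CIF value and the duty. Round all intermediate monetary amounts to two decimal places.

Let C be the CIF value. C = FOB price + freight + 0.86% × C
C − 0.86% × C = 23352.79 + 2997.38
0.9914 × C = 26350.17
C = 26350.17 / 0.9914 = 26578.75
Insurance premium = 0.86% × 26578.75 = 228.58
Import duty = 26578.75 × 13% = 3455.24

CIF value: USD 26578.75; import duty: USD 3455.24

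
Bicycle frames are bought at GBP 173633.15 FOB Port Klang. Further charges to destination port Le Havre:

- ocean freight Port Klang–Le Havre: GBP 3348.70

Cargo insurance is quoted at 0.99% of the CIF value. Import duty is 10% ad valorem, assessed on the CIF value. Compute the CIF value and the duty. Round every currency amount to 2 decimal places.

Let C be the CIF value. C = FOB price + freight + 0.99% × C
C − 0.99% × C = 173633.15 + 3348.70
0.9901 × C = 176981.85
C = 176981.85 / 0.9901 = 178751.49
Insurance premium = 0.99% × 178751.49 = 1769.64
Import duty = 178751.49 × 10% = 17875.15

CIF value: GBP 178751.49; import duty: GBP 17875.15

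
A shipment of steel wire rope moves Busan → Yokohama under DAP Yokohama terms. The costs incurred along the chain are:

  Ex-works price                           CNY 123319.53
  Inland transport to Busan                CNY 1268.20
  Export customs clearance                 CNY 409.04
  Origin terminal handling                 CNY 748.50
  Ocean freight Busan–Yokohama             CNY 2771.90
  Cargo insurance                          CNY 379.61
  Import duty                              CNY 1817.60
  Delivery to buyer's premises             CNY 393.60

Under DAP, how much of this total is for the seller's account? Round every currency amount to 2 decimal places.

Seller's account: CNY 129290.38

DAP: the seller bears all costs to the named destination except import duty and clearance.
Seller's account: goods 123319.53 + inland to port 1268.20 + export clearance 409.04 + origin terminal 748.50 + freight 2771.90 + insurance 379.61 + delivery 393.60 = 129290.38
Buyer's account: duty 1817.60 = 1817.60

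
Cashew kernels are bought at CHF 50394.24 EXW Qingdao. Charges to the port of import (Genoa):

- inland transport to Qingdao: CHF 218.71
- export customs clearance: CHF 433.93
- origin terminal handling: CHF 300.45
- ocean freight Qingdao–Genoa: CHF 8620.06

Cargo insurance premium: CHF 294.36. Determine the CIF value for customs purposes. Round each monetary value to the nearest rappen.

CIF value: CHF 60261.75

CIF = EXW price + pre-shipment costs + freight + insurance
CIF = 50394.24 + 218.71 + 433.93 + 300.45 + 8620.06 + 294.36 = 60261.75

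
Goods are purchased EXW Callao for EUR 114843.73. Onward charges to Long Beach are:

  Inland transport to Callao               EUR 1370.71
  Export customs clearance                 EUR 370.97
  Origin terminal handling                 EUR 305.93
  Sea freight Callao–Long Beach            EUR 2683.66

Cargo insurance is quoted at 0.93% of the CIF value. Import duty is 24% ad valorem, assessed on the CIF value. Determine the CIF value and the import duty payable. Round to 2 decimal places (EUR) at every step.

CIF value: EUR 120697.49; import duty: EUR 28967.40

Let C be the CIF value. C = EXW price + pre-shipment costs + freight + 0.93% × C
C − 0.93% × C = 114843.73 + 1370.71 + 370.97 + 305.93 + 2683.66
0.9907 × C = 119575.00
C = 119575.00 / 0.9907 = 120697.49
Insurance premium = 0.93% × 120697.49 = 1122.49
Import duty = 120697.49 × 24% = 28967.40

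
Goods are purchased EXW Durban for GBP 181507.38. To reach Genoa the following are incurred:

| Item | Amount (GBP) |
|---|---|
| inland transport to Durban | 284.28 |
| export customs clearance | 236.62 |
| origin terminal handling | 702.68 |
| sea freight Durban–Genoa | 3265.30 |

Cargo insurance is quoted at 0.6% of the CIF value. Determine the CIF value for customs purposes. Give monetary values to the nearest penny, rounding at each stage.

Let C be the CIF value. C = EXW price + pre-shipment costs + freight + 0.6% × C
C − 0.6% × C = 181507.38 + 284.28 + 236.62 + 702.68 + 3265.30
0.994 × C = 185996.26
C = 185996.26 / 0.994 = 187118.97
Insurance premium = 0.6% × 187118.97 = 1122.71

CIF value: GBP 187118.97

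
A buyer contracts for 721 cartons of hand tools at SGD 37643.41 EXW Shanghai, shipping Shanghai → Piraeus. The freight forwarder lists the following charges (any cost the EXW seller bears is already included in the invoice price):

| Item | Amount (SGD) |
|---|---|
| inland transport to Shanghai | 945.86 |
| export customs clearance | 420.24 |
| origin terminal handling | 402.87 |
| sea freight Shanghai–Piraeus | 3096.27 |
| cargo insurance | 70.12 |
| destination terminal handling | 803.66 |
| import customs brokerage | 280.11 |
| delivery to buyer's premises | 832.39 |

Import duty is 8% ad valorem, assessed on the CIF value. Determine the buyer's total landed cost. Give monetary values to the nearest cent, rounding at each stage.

Total landed cost: SGD 47901.23

EXW: the seller makes goods available at their premises; the buyer bears all onward costs.
CIF value = EXW price + inland to port + export clearance + origin terminal + freight + insurance = 37643.41 + 945.86 + 420.24 + 402.87 + 3096.27 + 70.12 = 42578.77
Import duty = 42578.77 × 8% = 3406.30
Buyer bears: inland to port 945.86 + export clearance 420.24 + origin terminal 402.87 + freight 3096.27 + insurance 70.12 + destination terminal 803.66 + brokerage 280.11 + delivery 832.39 + duty 3406.30 = 10257.82
Landed cost = invoice 37643.41 + 10257.82 = 47901.23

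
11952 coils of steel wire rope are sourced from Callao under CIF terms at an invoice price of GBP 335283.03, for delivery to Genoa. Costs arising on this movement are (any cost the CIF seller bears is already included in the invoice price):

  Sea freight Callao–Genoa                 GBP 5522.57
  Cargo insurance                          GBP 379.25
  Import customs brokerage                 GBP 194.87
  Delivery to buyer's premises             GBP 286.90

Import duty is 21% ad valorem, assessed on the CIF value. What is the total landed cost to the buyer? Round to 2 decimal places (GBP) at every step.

Total landed cost: GBP 406174.24

CIF: the seller pays costs through ocean freight and marine insurance to the destination port.
Already in the invoice (seller's account under CIF): freight, insurance — exclude.
The CIF price already equals the CIF value: 335283.03
Import duty = 335283.03 × 21% = 70409.44
Buyer bears: brokerage 194.87 + delivery 286.90 + duty 70409.44 = 70891.21
Landed cost = invoice 335283.03 + 70891.21 = 406174.24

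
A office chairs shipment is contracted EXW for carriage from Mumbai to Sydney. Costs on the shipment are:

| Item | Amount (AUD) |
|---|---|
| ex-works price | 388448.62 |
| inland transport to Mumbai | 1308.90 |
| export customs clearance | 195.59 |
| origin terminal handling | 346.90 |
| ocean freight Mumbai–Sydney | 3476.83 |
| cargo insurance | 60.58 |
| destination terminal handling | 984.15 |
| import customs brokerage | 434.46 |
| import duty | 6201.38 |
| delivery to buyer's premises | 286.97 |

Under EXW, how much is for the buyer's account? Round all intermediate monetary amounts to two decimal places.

Buyer's account: AUD 13295.76

EXW: the seller makes goods available at their premises; the buyer bears all onward costs.
Seller's account: goods 388448.62 = 388448.62
Buyer's account: inland to port 1308.90 + export clearance 195.59 + origin terminal 346.90 + freight 3476.83 + insurance 60.58 + destination terminal 984.15 + brokerage 434.46 + duty 6201.38 + delivery 286.97 = 13295.76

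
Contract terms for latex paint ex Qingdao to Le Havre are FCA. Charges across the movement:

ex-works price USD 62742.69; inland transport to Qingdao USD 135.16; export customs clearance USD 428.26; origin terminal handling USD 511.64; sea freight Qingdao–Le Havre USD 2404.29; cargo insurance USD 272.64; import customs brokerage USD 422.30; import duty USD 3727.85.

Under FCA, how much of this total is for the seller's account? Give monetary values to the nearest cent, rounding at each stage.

FCA: the seller delivers export-cleared goods to the carrier; the buyer bears costs from that point.
Seller's account: goods 62742.69 + inland to port 135.16 + export clearance 428.26 = 63306.11
Buyer's account: origin terminal 511.64 + freight 2404.29 + insurance 272.64 + brokerage 422.30 + duty 3727.85 = 7338.72

Seller's account: USD 63306.11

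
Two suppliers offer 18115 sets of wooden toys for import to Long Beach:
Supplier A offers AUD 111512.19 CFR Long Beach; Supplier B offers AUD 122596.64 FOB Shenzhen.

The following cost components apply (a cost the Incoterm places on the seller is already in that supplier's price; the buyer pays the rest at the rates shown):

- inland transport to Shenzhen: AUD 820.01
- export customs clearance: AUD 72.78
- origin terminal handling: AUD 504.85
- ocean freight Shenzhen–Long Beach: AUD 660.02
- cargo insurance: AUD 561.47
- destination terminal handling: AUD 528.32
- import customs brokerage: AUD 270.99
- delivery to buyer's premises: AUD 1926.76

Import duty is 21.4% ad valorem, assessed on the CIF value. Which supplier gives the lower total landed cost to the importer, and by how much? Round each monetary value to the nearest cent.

Supplier A (CFR):
CIF value = CFR price + insurance = 111512.19 + 561.47 = 112073.66
Import duty = 112073.66 × 21.4% = 23983.76
Buyer bears (A): 561.47 + 528.32 + 270.99 + 1926.76 = 3287.54
Landed cost (A) = invoice 111512.19 + 3287.54 + duty 23983.76 = 138783.49
Supplier B (FOB):
CIF value = FOB price + freight + insurance = 122596.64 + 660.02 + 561.47 = 123818.13
Import duty = 123818.13 × 21.4% = 26497.08
Buyer bears (B): 660.02 + 561.47 + 528.32 + 270.99 + 1926.76 = 3947.56
Landed cost (B) = invoice 122596.64 + 3947.56 + duty 26497.08 = 153041.28
Difference = |138783.49 − 153041.28| = 14257.79

Supplier A is cheaper by AUD 14257.79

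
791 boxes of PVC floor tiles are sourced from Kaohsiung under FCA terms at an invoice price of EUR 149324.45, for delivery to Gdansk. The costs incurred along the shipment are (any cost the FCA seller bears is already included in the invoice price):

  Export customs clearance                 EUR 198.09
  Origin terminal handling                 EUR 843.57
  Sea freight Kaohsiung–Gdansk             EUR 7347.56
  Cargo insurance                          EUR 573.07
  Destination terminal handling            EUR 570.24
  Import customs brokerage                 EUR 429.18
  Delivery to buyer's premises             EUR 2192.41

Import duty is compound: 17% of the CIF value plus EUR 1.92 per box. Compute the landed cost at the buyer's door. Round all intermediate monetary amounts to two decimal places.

Total landed cost: EUR 189674.27

FCA: the seller delivers export-cleared goods to the carrier; the buyer bears costs from that point.
Already in the invoice (seller's account under FCA): export clearance — exclude.
CIF value = FCA price + origin terminal + freight + insurance = 149324.45 + 843.57 + 7347.56 + 573.07 = 158088.65
Ad valorem component: 158088.65 × 17% = 26875.07
Specific component: 791 × 1.92 = 1518.72
Import duty = 26875.07 + 1518.72 = 28393.79
Buyer bears: origin terminal 843.57 + freight 7347.56 + insurance 573.07 + destination terminal 570.24 + brokerage 429.18 + delivery 2192.41 + duty 28393.79 = 40349.82
Landed cost = invoice 149324.45 + 40349.82 = 189674.27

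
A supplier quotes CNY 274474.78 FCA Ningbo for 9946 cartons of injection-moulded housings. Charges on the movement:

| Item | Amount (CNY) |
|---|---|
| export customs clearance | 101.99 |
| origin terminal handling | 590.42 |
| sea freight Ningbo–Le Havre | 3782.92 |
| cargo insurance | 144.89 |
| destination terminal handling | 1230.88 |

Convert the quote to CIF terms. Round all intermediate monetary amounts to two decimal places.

Not relevant to the conversion: export clearance — on the seller under both FCA and CIF; already in the FCA price and stays in the CIF price. destination terminal — on the buyer under both terms; not part of either seller's price.
From FCA to CIF, the seller additionally bears: origin terminal, freight, insurance.
CIF price = 274474.78 + 590.42 + 3782.92 + 144.89 = 278993.01

CIF price: CNY 278993.01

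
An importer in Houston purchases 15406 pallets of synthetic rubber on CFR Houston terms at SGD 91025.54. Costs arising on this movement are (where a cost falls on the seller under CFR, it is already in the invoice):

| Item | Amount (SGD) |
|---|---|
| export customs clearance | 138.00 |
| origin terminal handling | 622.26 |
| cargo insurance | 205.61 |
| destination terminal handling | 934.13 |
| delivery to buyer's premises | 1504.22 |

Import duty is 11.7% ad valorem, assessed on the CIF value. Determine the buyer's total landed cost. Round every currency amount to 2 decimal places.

Total landed cost: SGD 104343.54

CFR: the seller pays costs through ocean freight to the destination port, but not insurance.
Already in the invoice (seller's account under CFR): export clearance, origin terminal — exclude.
CIF value = CFR price + insurance = 91025.54 + 205.61 = 91231.15
Import duty = 91231.15 × 11.7% = 10674.04
Buyer bears: insurance 205.61 + destination terminal 934.13 + delivery 1504.22 + duty 10674.04 = 13318.00
Landed cost = invoice 91025.54 + 13318.00 = 104343.54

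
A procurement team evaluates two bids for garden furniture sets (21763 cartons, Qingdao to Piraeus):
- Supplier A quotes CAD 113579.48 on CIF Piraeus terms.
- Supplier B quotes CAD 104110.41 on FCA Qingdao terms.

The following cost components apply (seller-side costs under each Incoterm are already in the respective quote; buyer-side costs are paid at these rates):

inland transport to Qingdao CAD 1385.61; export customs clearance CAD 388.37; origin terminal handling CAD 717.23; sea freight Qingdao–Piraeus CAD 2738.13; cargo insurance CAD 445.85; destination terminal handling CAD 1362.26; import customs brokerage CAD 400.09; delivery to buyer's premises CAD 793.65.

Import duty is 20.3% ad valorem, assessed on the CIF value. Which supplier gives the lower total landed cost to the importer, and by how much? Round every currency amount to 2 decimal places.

Supplier B is cheaper by CAD 6698.13

Supplier A (CIF):
The CIF price already equals the CIF value: 113579.48
Import duty = 113579.48 × 20.3% = 23056.63
Buyer bears (A): 1362.26 + 400.09 + 793.65 = 2556.00
Landed cost (A) = invoice 113579.48 + 2556.00 + duty 23056.63 = 139192.11
Supplier B (FCA):
CIF value = FCA price + origin terminal + freight + insurance = 104110.41 + 717.23 + 2738.13 + 445.85 = 108011.62
Import duty = 108011.62 × 20.3% = 21926.36
Buyer bears (B): 717.23 + 2738.13 + 445.85 + 1362.26 + 400.09 + 793.65 = 6457.21
Landed cost (B) = invoice 104110.41 + 6457.21 + duty 21926.36 = 132493.98
Difference = |139192.11 − 132493.98| = 6698.13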